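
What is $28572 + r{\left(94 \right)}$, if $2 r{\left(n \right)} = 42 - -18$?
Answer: $28602$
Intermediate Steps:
$r{\left(n \right)} = 30$ ($r{\left(n \right)} = \frac{42 - -18}{2} = \frac{42 + 18}{2} = \frac{1}{2} \cdot 60 = 30$)
$28572 + r{\left(94 \right)} = 28572 + 30 = 28602$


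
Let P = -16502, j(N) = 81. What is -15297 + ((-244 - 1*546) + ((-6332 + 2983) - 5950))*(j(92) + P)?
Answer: 165656172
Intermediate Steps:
-15297 + ((-244 - 1*546) + ((-6332 + 2983) - 5950))*(j(92) + P) = -15297 + ((-244 - 1*546) + ((-6332 + 2983) - 5950))*(81 - 16502) = -15297 + ((-244 - 546) + (-3349 - 5950))*(-16421) = -15297 + (-790 - 9299)*(-16421) = -15297 - 10089*(-16421) = -15297 + 165671469 = 165656172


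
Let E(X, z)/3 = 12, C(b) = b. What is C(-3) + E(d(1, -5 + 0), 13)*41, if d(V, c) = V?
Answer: 1473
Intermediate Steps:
E(X, z) = 36 (E(X, z) = 3*12 = 36)
C(-3) + E(d(1, -5 + 0), 13)*41 = -3 + 36*41 = -3 + 1476 = 1473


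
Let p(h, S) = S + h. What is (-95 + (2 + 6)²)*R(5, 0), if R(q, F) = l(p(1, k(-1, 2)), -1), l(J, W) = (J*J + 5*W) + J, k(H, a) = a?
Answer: -217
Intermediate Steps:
l(J, W) = J + J² + 5*W (l(J, W) = (J² + 5*W) + J = J + J² + 5*W)
R(q, F) = 7 (R(q, F) = (2 + 1) + (2 + 1)² + 5*(-1) = 3 + 3² - 5 = 3 + 9 - 5 = 7)
(-95 + (2 + 6)²)*R(5, 0) = (-95 + (2 + 6)²)*7 = (-95 + 8²)*7 = (-95 + 64)*7 = -31*7 = -217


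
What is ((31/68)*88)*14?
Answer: 9548/17 ≈ 561.65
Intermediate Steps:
((31/68)*88)*14 = (682/17)*14 = 9548/17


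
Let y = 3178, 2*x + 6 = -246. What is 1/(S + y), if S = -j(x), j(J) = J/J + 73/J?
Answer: 126/400375 ≈ 0.00031471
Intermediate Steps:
x = -126 (x = -3 + (½)*(-246) = -3 - 123 = -126)
j(J) = 1 + 73/J
S = -53/126 (S = -(73 - 126)/(-126) = -(-1)*(-53)/126 = -1*53/126 = -53/126 ≈ -0.42063)
1/(S + y) = 1/(-53/126 + 3178) = 1/(400375/126) = 126/400375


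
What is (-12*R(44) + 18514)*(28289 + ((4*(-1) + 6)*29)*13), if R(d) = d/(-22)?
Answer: 538399134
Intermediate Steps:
R(d) = -d/22 (R(d) = d*(-1/22) = -d/22)
(-12*R(44) + 18514)*(28289 + ((4*(-1) + 6)*29)*13) = (-(-6)*44/11 + 18514)*(28289 + ((4*(-1) + 6)*29)*13) = (-12*(-2) + 18514)*(28289 + ((-4 + 6)*29)*13) = (24 + 18514)*(28289 + (2*29)*13) = 18538*(28289 + 58*13) = 18538*(28289 + 754) = 18538*29043 = 538399134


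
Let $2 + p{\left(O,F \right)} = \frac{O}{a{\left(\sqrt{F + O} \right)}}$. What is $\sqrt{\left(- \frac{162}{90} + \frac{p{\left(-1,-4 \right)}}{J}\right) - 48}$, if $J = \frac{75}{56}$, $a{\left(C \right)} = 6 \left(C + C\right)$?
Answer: $\frac{\sqrt{-288525 + 70 i \sqrt{5}}}{75} \approx 0.0019427 + 7.1619 i$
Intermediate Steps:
$a{\left(C \right)} = 12 C$ ($a{\left(C \right)} = 6 \cdot 2 C = 12 C$)
$J = \frac{75}{56}$ ($J = 75 \cdot \frac{1}{56} = \frac{75}{56} \approx 1.3393$)
$p{\left(O,F \right)} = -2 + \frac{O}{12 \sqrt{F + O}}$
$\sqrt{\left(- \frac{162}{90} + \frac{p{\left(-1,-4 \right)}}{J}\right) - 48} = \sqrt{\left(- \frac{162}{90} + \frac{-2 + \frac{1}{12} \left(-1\right) \frac{1}{\sqrt{-4 - 1}}}{\frac{75}{56}}\right) - 48} = \sqrt{\left(\left(-162\right) \frac{1}{90} + \left(-2 + \frac{1}{12} \left(-1\right) \frac{1}{\sqrt{-5}}\right) \frac{56}{75}\right) - 48} = \sqrt{\left(- \frac{9}{5} + \left(-2 + \frac{1}{12} \left(-1\right) \left(- \frac{i \sqrt{5}}{5}\right)\right) \frac{56}{75}\right) - 48} = \sqrt{\left(- \frac{9}{5} + \left(-2 + \frac{i \sqrt{5}}{60}\right) \frac{56}{75}\right) - 48} = \sqrt{\left(- \frac{9}{5} - \left(\frac{112}{75} - \frac{14 i \sqrt{5}}{1125}\right)\right) - 48} = \sqrt{\left(- \frac{247}{75} + \frac{14 i \sqrt{5}}{1125}\right) - 48} = \sqrt{- \frac{3847}{75} + \frac{14 i \sqrt{5}}{1125}}$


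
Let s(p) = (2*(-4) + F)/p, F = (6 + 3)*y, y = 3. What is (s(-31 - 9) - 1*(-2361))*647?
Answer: 61090387/40 ≈ 1.5273e+6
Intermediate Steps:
F = 27 (F = (6 + 3)*3 = 9*3 = 27)
s(p) = 19/p (s(p) = (2*(-4) + 27)/p = (-8 + 27)/p = 19/p)
(s(-31 - 9) - 1*(-2361))*647 = (19/(-31 - 9) - 1*(-2361))*647 = (19/(-40) + 2361)*647 = (19*(-1/40) + 2361)*647 = (-19/40 + 2361)*647 = (94421/40)*647 = 61090387/40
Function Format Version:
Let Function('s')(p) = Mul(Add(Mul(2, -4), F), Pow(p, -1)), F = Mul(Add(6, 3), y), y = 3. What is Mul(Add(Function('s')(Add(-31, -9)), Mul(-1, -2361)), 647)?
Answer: Rational(61090387, 40) ≈ 1.5273e+6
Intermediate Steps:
F = 27 (F = Mul(Add(6, 3), 3) = Mul(9, 3) = 27)
Function('s')(p) = Mul(19, Pow(p, -1)) (Function('s')(p) = Mul(Add(Mul(2, -4), 27), Pow(p, -1)) = Mul(Add(-8, 27), Pow(p, -1)) = Mul(19, Pow(p, -1)))
Mul(Add(Function('s')(Add(-31, -9)), Mul(-1, -2361)), 647) = Mul(Add(Mul(19, Pow(Add(-31, -9), -1)), Mul(-1, -2361)), 647) = Mul(Add(Mul(19, Pow(-40, -1)), 2361), 647) = Mul(Add(Mul(19, Rational(-1, 40)), 2361), 647) = Mul(Add(Rational(-19, 40), 2361), 647) = Mul(Rational(94421, 40), 647) = Rational(61090387, 40)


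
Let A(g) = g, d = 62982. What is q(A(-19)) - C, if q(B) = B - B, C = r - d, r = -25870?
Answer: 88852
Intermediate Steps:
C = -88852 (C = -25870 - 1*62982 = -25870 - 62982 = -88852)
q(B) = 0
q(A(-19)) - C = 0 - 1*(-88852) = 0 + 88852 = 88852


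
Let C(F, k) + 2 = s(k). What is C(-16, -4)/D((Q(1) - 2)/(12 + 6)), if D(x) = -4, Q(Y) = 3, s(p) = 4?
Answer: -½ ≈ -0.50000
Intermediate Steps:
C(F, k) = 2 (C(F, k) = -2 + 4 = 2)
C(-16, -4)/D((Q(1) - 2)/(12 + 6)) = 2/(-4) = 2*(-¼) = -½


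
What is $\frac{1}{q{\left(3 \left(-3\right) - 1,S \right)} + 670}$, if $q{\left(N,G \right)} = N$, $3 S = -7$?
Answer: $\frac{1}{660} \approx 0.0015152$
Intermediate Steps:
$S = - \frac{7}{3}$ ($S = \frac{1}{3} \left(-7\right) = - \frac{7}{3} \approx -2.3333$)
$\frac{1}{q{\left(3 \left(-3\right) - 1,S \right)} + 670} = \frac{1}{\left(3 \left(-3\right) - 1\right) + 670} = \frac{1}{\left(-9 - 1\right) + 670} = \frac{1}{-10 + 670} = \frac{1}{660}$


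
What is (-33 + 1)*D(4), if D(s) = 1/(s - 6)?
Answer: 16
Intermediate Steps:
D(s) = 1/(-6 + s)
(-33 + 1)*D(4) = (-33 + 1)/(-6 + 4) = -32/(-2) = -32*(-1/2) = 16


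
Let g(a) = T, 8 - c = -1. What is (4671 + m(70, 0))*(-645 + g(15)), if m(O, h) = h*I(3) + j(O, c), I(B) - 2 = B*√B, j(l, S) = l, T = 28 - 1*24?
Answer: -3038981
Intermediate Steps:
c = 9 (c = 8 - 1*(-1) = 8 + 1 = 9)
T = 4 (T = 28 - 24 = 4)
g(a) = 4
I(B) = 2 + B^(3/2) (I(B) = 2 + B*√B = 2 + B^(3/2))
m(O, h) = O + h*(2 + 3*√3) (m(O, h) = h*(2 + 3^(3/2)) + O = h*(2 + 3*√3) + O = O + h*(2 + 3*√3))
(4671 + m(70, 0))*(-645 + g(15)) = (4671 + (70 + 0*(2 + 3*√3)))*(-645 + 4) = (4671 + (70 + 0))*(-641) = (4671 + 70)*(-641) = 4741*(-641) = -3038981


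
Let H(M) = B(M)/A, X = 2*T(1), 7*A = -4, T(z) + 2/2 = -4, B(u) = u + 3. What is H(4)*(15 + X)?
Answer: -245/4 ≈ -61.250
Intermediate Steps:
B(u) = 3 + u
T(z) = -5 (T(z) = -1 - 4 = -5)
A = -4/7 (A = (1/7)*(-4) = -4/7 ≈ -0.57143)
X = -10 (X = 2*(-5) = -10)
H(M) = -21/4 - 7*M/4 (H(M) = (3 + M)/(-4/7) = (3 + M)*(-7/4) = -21/4 - 7*M/4)
H(4)*(15 + X) = (-21/4 - 7/4*4)*(15 - 10) = (-21/4 - 7)*5 = -49/4*5 = -245/4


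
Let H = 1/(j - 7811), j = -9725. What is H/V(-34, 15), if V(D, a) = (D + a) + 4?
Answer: 1/263040 ≈ 3.8017e-6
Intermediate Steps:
H = -1/17536 (H = 1/(-9725 - 7811) = 1/(-17536) = -1/17536 ≈ -5.7026e-5)
V(D, a) = 4 + D + a
H/V(-34, 15) = -1/(17536*(4 - 34 + 15)) = -1/17536/(-15) = -1/17536*(-1/15) = 1/263040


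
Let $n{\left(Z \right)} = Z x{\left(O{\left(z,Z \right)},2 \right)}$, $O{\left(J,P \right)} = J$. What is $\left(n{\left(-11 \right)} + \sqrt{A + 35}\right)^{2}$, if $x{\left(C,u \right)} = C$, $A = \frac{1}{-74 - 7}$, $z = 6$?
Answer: $\frac{\left(594 - \sqrt{2834}\right)^{2}}{81} \approx 3610.2$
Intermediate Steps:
$A = - \frac{1}{81}$ ($A = \frac{1}{-81} = - \frac{1}{81} \approx -0.012346$)
$n{\left(Z \right)} = 6 Z$ ($n{\left(Z \right)} = Z 6 = 6 Z$)
$\left(n{\left(-11 \right)} + \sqrt{A + 35}\right)^{2} = \left(6 \left(-11\right) + \sqrt{- \frac{1}{81} + 35}\right)^{2} = \left(-66 + \sqrt{\frac{2834}{81}}\right)^{2} = \left(-66 + \frac{\sqrt{2834}}{9}\right)^{2}$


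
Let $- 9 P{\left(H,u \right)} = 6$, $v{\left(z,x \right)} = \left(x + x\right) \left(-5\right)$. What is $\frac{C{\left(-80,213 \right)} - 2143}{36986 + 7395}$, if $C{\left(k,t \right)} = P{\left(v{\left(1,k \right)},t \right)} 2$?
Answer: $- \frac{6433}{133143} \approx -0.048316$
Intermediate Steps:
$v{\left(z,x \right)} = - 10 x$ ($v{\left(z,x \right)} = 2 x \left(-5\right) = - 10 x$)
$P{\left(H,u \right)} = - \frac{2}{3}$ ($P{\left(H,u \right)} = \left(- \frac{1}{9}\right) 6 = - \frac{2}{3}$)
$C{\left(k,t \right)} = - \frac{4}{3}$ ($C{\left(k,t \right)} = \left(- \frac{2}{3}\right) 2 = - \frac{4}{3}$)
$\frac{C{\left(-80,213 \right)} - 2143}{36986 + 7395} = \frac{- \frac{4}{3} - 2143}{36986 + 7395} = - \frac{6433}{3 \cdot 44381} = \left(- \frac{6433}{3}\right) \frac{1}{44381} = - \frac{6433}{133143}$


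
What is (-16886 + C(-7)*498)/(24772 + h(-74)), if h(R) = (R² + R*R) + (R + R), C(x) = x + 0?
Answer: -5093/8894 ≈ -0.57263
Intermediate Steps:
C(x) = x
h(R) = 2*R + 2*R² (h(R) = (R² + R²) + 2*R = 2*R² + 2*R = 2*R + 2*R²)
(-16886 + C(-7)*498)/(24772 + h(-74)) = (-16886 - 7*498)/(24772 + 2*(-74)*(1 - 74)) = (-16886 - 3486)/(24772 + 2*(-74)*(-73)) = -20372/(24772 + 10804) = -20372/35576 = -20372*1/35576 = -5093/8894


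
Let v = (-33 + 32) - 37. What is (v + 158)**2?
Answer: 14400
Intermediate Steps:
v = -38 (v = -1 - 37 = -38)
(v + 158)**2 = (-38 + 158)**2 = 120**2 = 14400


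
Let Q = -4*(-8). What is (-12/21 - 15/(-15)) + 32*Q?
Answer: 7171/7 ≈ 1024.4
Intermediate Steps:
Q = 32
(-12/21 - 15/(-15)) + 32*Q = (-12/21 - 15/(-15)) + 32*32 = (-12*1/21 - 15*(-1/15)) + 1024 = (-4/7 + 1) + 1024 = 3/7 + 1024 = 7171/7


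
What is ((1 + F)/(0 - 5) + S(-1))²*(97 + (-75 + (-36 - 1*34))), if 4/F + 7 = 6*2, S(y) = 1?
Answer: -12288/625 ≈ -19.661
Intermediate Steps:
F = ⅘ (F = 4/(-7 + 6*2) = 4/(-7 + 12) = 4/5 = 4*(⅕) = ⅘ ≈ 0.80000)
((1 + F)/(0 - 5) + S(-1))²*(97 + (-75 + (-36 - 1*34))) = ((1 + ⅘)/(0 - 5) + 1)²*(97 + (-75 + (-36 - 1*34))) = ((9/5)/(-5) + 1)²*(97 + (-75 + (-36 - 34))) = ((9/5)*(-⅕) + 1)²*(97 + (-75 - 70)) = (-9/25 + 1)²*(97 - 145) = (16/25)²*(-48) = (256/625)*(-48) = -12288/625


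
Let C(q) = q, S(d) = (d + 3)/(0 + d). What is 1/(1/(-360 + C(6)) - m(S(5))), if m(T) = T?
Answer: -1770/2837 ≈ -0.62390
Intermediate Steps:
S(d) = (3 + d)/d
1/(1/(-360 + C(6)) - m(S(5))) = 1/(1/(-360 + 6) - (3 + 5)/5) = 1/(1/(-354) - 8/5) = 1/(-1/354 - 1*8/5) = 1/(-1/354 - 8/5) = 1/(-2837/1770) = -1770/2837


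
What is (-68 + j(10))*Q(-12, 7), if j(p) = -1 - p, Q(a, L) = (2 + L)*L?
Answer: -4977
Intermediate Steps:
Q(a, L) = L*(2 + L)
(-68 + j(10))*Q(-12, 7) = (-68 + (-1 - 1*10))*(7*(2 + 7)) = (-68 + (-1 - 10))*(7*9) = (-68 - 11)*63 = -79*63 = -4977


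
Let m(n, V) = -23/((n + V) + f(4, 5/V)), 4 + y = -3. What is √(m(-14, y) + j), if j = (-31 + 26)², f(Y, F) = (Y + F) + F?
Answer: √436794/129 ≈ 5.1233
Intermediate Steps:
f(Y, F) = Y + 2*F (f(Y, F) = (F + Y) + F = Y + 2*F)
y = -7 (y = -4 - 3 = -7)
j = 25 (j = (-5)² = 25)
m(n, V) = -23/(4 + V + n + 10/V) (m(n, V) = -23/((n + V) + (4 + 2*(5/V))) = -23/((V + n) + (4 + 10/V)) = -23/(4 + V + n + 10/V))
√(m(-14, y) + j) = √(-23*(-7)/(10 + 4*(-7) - 7*(-7 - 14)) + 25) = √(-23*(-7)/(10 - 28 - 7*(-21)) + 25) = √(-23*(-7)/(10 - 28 + 147) + 25) = √(-23*(-7)/129 + 25) = √(-23*(-7)*1/129 + 25) = √(161/129 + 25) = √(3386/129) = √436794/129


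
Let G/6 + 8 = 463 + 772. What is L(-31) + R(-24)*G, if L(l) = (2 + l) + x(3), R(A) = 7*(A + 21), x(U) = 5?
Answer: -154626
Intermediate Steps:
R(A) = 147 + 7*A (R(A) = 7*(21 + A) = 147 + 7*A)
L(l) = 7 + l (L(l) = (2 + l) + 5 = 7 + l)
G = 7362 (G = -48 + 6*(463 + 772) = -48 + 6*1235 = -48 + 7410 = 7362)
L(-31) + R(-24)*G = (7 - 31) + (147 + 7*(-24))*7362 = -24 + (147 - 168)*7362 = -24 - 21*7362 = -24 - 154602 = -154626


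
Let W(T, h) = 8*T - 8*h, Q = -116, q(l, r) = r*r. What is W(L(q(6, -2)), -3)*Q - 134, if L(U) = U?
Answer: -6630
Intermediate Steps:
q(l, r) = r²
W(T, h) = -8*h + 8*T
W(L(q(6, -2)), -3)*Q - 134 = (-8*(-3) + 8*(-2)²)*(-116) - 134 = (24 + 8*4)*(-116) - 134 = (24 + 32)*(-116) - 134 = 56*(-116) - 134 = -6496 - 134 = -6630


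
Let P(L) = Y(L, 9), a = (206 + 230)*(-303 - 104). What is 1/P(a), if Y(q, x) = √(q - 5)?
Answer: -I*√177457/177457 ≈ -0.0023739*I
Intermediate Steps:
Y(q, x) = √(-5 + q)
a = -177452 (a = 436*(-407) = -177452)
P(L) = √(-5 + L)
1/P(a) = 1/(√(-5 - 177452)) = 1/(√(-177457)) = 1/(I*√177457) = -I*√177457/177457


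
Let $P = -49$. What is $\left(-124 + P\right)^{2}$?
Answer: $29929$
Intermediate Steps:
$\left(-124 + P\right)^{2} = \left(-124 - 49\right)^{2} = \left(-173\right)^{2} = 29929$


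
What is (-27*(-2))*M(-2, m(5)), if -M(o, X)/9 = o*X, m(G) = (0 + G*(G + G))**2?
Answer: 2430000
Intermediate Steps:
m(G) = 4*G**4 (m(G) = (0 + G*(2*G))**2 = (0 + 2*G**2)**2 = (2*G**2)**2 = 4*G**4)
M(o, X) = -9*X*o (M(o, X) = -9*o*X = -9*X*o)
(-27*(-2))*M(-2, m(5)) = (-27*(-2))*(-9*4*5**4*(-2)) = 54*(-9*4*625*(-2)) = 54*(-9*2500*(-2)) = 54*45000 = 2430000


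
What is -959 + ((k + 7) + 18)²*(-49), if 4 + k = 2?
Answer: -26880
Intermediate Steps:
k = -2 (k = -4 + 2 = -2)
-959 + ((k + 7) + 18)²*(-49) = -959 + ((-2 + 7) + 18)²*(-49) = -959 + (5 + 18)²*(-49) = -959 + 23²*(-49) = -959 + 529*(-49) = -959 - 25921 = -26880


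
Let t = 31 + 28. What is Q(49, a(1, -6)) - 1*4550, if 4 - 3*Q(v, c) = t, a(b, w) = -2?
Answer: -13705/3 ≈ -4568.3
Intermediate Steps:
t = 59
Q(v, c) = -55/3 (Q(v, c) = 4/3 - ⅓*59 = 4/3 - 59/3 = -55/3)
Q(49, a(1, -6)) - 1*4550 = -55/3 - 1*4550 = -55/3 - 4550 = -13705/3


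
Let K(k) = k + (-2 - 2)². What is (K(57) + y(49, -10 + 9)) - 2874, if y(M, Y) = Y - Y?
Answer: -2801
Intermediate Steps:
y(M, Y) = 0
K(k) = 16 + k (K(k) = k + (-4)² = k + 16 = 16 + k)
(K(57) + y(49, -10 + 9)) - 2874 = ((16 + 57) + 0) - 2874 = (73 + 0) - 2874 = 73 - 2874 = -2801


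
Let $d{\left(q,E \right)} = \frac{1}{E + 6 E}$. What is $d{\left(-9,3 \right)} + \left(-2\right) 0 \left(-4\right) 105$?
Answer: $\frac{1}{21} \approx 0.047619$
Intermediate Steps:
$d{\left(q,E \right)} = \frac{1}{7 E}$
$d{\left(-9,3 \right)} + \left(-2\right) 0 \left(-4\right) 105 = \frac{1}{7 \cdot 3} + \left(-2\right) 0 \left(-4\right) 105 = \frac{1}{7} \cdot \frac{1}{3} + 0 \left(-4\right) 105 = \frac{1}{21} + 0 \cdot 105 = \frac{1}{21} + 0 = \frac{1}{21}$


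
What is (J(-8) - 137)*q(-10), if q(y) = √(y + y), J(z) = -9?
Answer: -292*I*√5 ≈ -652.93*I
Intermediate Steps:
q(y) = √2*√y (q(y) = √(2*y) = √2*√y)
(J(-8) - 137)*q(-10) = (-9 - 137)*(√2*√(-10)) = -146*√2*I*√10 = -292*I*√5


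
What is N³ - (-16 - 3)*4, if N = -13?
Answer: -2121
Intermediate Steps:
N³ - (-16 - 3)*4 = (-13)³ - (-16 - 3)*4 = -2197 - (-19)*4 = -2197 - 1*(-76) = -2197 + 76 = -2121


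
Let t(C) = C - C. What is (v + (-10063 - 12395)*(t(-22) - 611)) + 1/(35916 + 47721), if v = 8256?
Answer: 1148343871879/83637 ≈ 1.3730e+7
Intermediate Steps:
t(C) = 0
(v + (-10063 - 12395)*(t(-22) - 611)) + 1/(35916 + 47721) = (8256 + (-10063 - 12395)*(0 - 611)) + 1/(35916 + 47721) = (8256 - 22458*(-611)) + 1/83637 = (8256 + 13721838) + 1/83637 = 13730094 + 1/83637 = 1148343871879/83637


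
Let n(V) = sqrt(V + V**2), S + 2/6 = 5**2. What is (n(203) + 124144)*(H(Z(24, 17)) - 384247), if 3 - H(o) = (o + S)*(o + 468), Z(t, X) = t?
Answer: -50674091072 - 816376*sqrt(10353) ≈ -5.0757e+10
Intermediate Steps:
S = 74/3 (S = -1/3 + 5**2 = -1/3 + 25 = 74/3 ≈ 24.667)
H(o) = 3 - (468 + o)*(74/3 + o) (H(o) = 3 - (o + 74/3)*(o + 468) = 3 - (74/3 + o)*(468 + o) = 3 - (468 + o)*(74/3 + o))
(n(203) + 124144)*(H(Z(24, 17)) - 384247) = (sqrt(203*(1 + 203)) + 124144)*((-11541 - 1*24**2 - 1478/3*24) - 384247) = (sqrt(203*204) + 124144)*((-11541 - 1*576 - 11824) - 384247) = (sqrt(41412) + 124144)*((-11541 - 576 - 11824) - 384247) = (2*sqrt(10353) + 124144)*(-23941 - 384247) = (124144 + 2*sqrt(10353))*(-408188) = -50674091072 - 816376*sqrt(10353)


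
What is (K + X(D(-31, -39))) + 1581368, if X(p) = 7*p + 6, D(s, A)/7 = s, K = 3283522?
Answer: 4863377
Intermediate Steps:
D(s, A) = 7*s
X(p) = 6 + 7*p
(K + X(D(-31, -39))) + 1581368 = (3283522 + (6 + 7*(7*(-31)))) + 1581368 = (3283522 + (6 + 7*(-217))) + 1581368 = (3283522 + (6 - 1519)) + 1581368 = (3283522 - 1513) + 1581368 = 3282009 + 1581368 = 4863377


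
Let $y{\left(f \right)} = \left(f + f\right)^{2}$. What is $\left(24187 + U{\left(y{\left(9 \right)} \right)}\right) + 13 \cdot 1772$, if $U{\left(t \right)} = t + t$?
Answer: $47871$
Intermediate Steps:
$y{\left(f \right)} = 4 f^{2}$ ($y{\left(f \right)} = \left(2 f\right)^{2} = 4 f^{2}$)
$U{\left(t \right)} = 2 t$
$\left(24187 + U{\left(y{\left(9 \right)} \right)}\right) + 13 \cdot 1772 = \left(24187 + 2 \cdot 4 \cdot 9^{2}\right) + 13 \cdot 1772 = \left(24187 + 2 \cdot 4 \cdot 81\right) + 23036 = \left(24187 + 2 \cdot 324\right) + 23036 = \left(24187 + 648\right) + 23036 = 24835 + 23036 = 47871$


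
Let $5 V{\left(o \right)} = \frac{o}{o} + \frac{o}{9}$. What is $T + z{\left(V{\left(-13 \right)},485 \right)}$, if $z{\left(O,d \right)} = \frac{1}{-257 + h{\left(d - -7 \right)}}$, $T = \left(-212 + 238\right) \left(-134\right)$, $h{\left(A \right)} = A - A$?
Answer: $- \frac{895389}{257} \approx -3484.0$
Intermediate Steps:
$h{\left(A \right)} = 0$
$T = -3484$ ($T = 26 \left(-134\right) = -3484$)
$V{\left(o \right)} = \frac{1}{5} + \frac{o}{45}$ ($V{\left(o \right)} = \frac{\frac{o}{o} + \frac{o}{9}}{5} = \frac{1 + o \frac{1}{9}}{5} = \frac{1 + \frac{o}{9}}{5} = \frac{1}{5} + \frac{o}{45}$)
$z{\left(O,d \right)} = - \frac{1}{257}$ ($z{\left(O,d \right)} = \frac{1}{-257 + 0} = \frac{1}{-257} = - \frac{1}{257}$)
$T + z{\left(V{\left(-13 \right)},485 \right)} = -3484 - \frac{1}{257} = - \frac{895389}{257}$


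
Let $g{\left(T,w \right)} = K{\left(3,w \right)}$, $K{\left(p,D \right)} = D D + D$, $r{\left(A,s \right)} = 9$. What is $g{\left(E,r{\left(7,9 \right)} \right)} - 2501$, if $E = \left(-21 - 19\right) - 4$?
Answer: $-2411$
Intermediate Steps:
$E = -44$ ($E = -40 - 4 = -44$)
$K{\left(p,D \right)} = D + D^{2}$ ($K{\left(p,D \right)} = D^{2} + D = D + D^{2}$)
$g{\left(T,w \right)} = w \left(1 + w\right)$
$g{\left(E,r{\left(7,9 \right)} \right)} - 2501 = 9 \left(1 + 9\right) - 2501 = 9 \cdot 10 - 2501 = 90 - 2501 = -2411$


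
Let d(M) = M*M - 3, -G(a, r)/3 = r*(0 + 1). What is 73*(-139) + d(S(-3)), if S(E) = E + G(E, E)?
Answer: -10114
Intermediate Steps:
G(a, r) = -3*r (G(a, r) = -3*r*(0 + 1) = -3*r)
S(E) = -2*E (S(E) = E - 3*E = -2*E)
d(M) = -3 + M**2 (d(M) = M**2 - 3 = -3 + M**2)
73*(-139) + d(S(-3)) = 73*(-139) + (-3 + (-2*(-3))**2) = -10147 + (-3 + 6**2) = -10147 + (-3 + 36) = -10147 + 33 = -10114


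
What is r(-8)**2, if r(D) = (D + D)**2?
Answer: 65536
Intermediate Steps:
r(D) = 4*D**2 (r(D) = (2*D)**2 = 4*D**2)
r(-8)**2 = (4*(-8)**2)**2 = (4*64)**2 = 256**2 = 65536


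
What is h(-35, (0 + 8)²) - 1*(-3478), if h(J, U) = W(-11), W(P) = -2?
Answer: 3476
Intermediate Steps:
h(J, U) = -2
h(-35, (0 + 8)²) - 1*(-3478) = -2 - 1*(-3478) = -2 + 3478 = 3476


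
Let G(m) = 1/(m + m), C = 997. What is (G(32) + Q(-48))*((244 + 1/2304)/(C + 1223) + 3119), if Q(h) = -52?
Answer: -17692845042773/109117440 ≈ -1.6215e+5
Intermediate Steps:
G(m) = 1/(2*m)
(G(32) + Q(-48))*((244 + 1/2304)/(C + 1223) + 3119) = ((½)/32 - 52)*((244 + 1/2304)/(997 + 1223) + 3119) = ((½)*(1/32) - 52)*((244 + 1/2304)/2220 + 3119) = (1/64 - 52)*((562177/2304)*(1/2220) + 3119) = -3327*(562177/5114880 + 3119)/64 = -3327/64*15953872897/5114880 = -17692845042773/109117440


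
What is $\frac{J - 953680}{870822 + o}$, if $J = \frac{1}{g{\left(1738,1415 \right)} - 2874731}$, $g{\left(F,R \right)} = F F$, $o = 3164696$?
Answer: $- \frac{139154309839}{588834537934} \approx -0.23632$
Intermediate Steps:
$g{\left(F,R \right)} = F^{2}$
$J = \frac{1}{145913}$ ($J = \frac{1}{1738^{2} - 2874731} = \frac{1}{3020644 - 2874731} = \frac{1}{145913} \approx 6.8534 \cdot 10^{-6}$)
$\frac{J - 953680}{870822 + o} = \frac{\frac{1}{145913} - 953680}{870822 + 3164696} = - \frac{139154309839}{145913 \cdot 4035518} = \left(- \frac{139154309839}{145913}\right) \frac{1}{4035518} = - \frac{139154309839}{588834537934}$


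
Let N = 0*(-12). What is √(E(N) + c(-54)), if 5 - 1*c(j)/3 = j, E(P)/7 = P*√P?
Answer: √177 ≈ 13.304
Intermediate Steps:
N = 0
E(P) = 7*P^(3/2) (E(P) = 7*(P*√P) = 7*P^(3/2))
c(j) = 15 - 3*j
√(E(N) + c(-54)) = √(7*0^(3/2) + (15 - 3*(-54))) = √(7*0 + (15 + 162)) = √(0 + 177) = √177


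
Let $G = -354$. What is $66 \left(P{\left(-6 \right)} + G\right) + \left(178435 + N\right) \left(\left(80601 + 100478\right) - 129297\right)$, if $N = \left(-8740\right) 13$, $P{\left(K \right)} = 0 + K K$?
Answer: $3356229342$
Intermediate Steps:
$P{\left(K \right)} = K^{2}$ ($P{\left(K \right)} = 0 + K^{2} = K^{2}$)
$N = -113620$
$66 \left(P{\left(-6 \right)} + G\right) + \left(178435 + N\right) \left(\left(80601 + 100478\right) - 129297\right) = 66 \left(\left(-6\right)^{2} - 354\right) + \left(178435 - 113620\right) \left(\left(80601 + 100478\right) - 129297\right) = 66 \left(36 - 354\right) + 64815 \left(181079 - 129297\right) = 66 \left(-318\right) + 64815 \cdot 51782 = -20988 + 3356250330 = 3356229342$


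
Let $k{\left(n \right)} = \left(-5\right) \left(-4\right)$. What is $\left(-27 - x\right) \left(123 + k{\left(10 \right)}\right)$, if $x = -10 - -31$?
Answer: $-6864$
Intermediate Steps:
$k{\left(n \right)} = 20$
$x = 21$ ($x = -10 + 31 = 21$)
$\left(-27 - x\right) \left(123 + k{\left(10 \right)}\right) = \left(-27 - 21\right) \left(123 + 20\right) = \left(-27 - 21\right) 143 = \left(-48\right) 143 = -6864$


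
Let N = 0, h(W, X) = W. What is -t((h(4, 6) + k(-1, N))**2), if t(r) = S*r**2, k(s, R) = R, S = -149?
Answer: 38144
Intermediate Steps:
t(r) = -149*r**2
-t((h(4, 6) + k(-1, N))**2) = -(-149)*((4 + 0)**2)**2 = -(-149)*(4**2)**2 = -(-149)*16**2 = -(-149)*256 = -1*(-38144) = 38144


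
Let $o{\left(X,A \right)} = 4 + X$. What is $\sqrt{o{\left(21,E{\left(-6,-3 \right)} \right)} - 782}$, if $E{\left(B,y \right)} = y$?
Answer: $i \sqrt{757} \approx 27.514 i$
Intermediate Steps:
$\sqrt{o{\left(21,E{\left(-6,-3 \right)} \right)} - 782} = \sqrt{\left(4 + 21\right) - 782} = \sqrt{25 - 782} = \sqrt{-757} = i \sqrt{757}$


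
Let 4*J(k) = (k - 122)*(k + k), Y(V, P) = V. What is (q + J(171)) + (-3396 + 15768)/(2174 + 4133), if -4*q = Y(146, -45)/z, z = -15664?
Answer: 828173323819/197585696 ≈ 4191.5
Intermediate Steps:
J(k) = k*(-122 + k)/2 (J(k) = ((k - 122)*(k + k))/4 = ((-122 + k)*(2*k))/4 = (2*k*(-122 + k))/4 = k*(-122 + k)/2)
q = 73/31328 (q = -73/(2*(-15664)) = -73*(-1)/(2*15664) = -¼*(-73/7832) = 73/31328 ≈ 0.0023302)
(q + J(171)) + (-3396 + 15768)/(2174 + 4133) = (73/31328 + (½)*171*(-122 + 171)) + (-3396 + 15768)/(2174 + 4133) = (73/31328 + (½)*171*49) + 12372/6307 = (73/31328 + 8379/2) + 12372*(1/6307) = 131248729/31328 + 12372/6307 = 828173323819/197585696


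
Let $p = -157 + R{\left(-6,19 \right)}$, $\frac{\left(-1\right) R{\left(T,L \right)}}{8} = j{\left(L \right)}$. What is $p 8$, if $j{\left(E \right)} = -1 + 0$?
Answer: $-1192$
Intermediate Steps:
$j{\left(E \right)} = -1$
$R{\left(T,L \right)} = 8$ ($R{\left(T,L \right)} = \left(-8\right) \left(-1\right) = 8$)
$p = -149$ ($p = -157 + 8 = -149$)
$p 8 = \left(-149\right) 8 = -1192$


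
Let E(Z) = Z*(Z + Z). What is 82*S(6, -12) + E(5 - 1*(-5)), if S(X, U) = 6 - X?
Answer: 200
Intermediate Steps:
E(Z) = 2*Z² (E(Z) = Z*(2*Z) = 2*Z²)
82*S(6, -12) + E(5 - 1*(-5)) = 82*(6 - 1*6) + 2*(5 - 1*(-5))² = 82*(6 - 6) + 2*(5 + 5)² = 82*0 + 2*10² = 0 + 2*100 = 0 + 200 = 200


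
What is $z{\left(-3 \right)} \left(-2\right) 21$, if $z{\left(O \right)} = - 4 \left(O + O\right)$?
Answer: $-1008$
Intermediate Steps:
$z{\left(O \right)} = - 8 O$ ($z{\left(O \right)} = - 4 \cdot 2 O = - 8 O$)
$z{\left(-3 \right)} \left(-2\right) 21 = \left(-8\right) \left(-3\right) \left(-2\right) 21 = 24 \left(-2\right) 21 = \left(-48\right) 21 = -1008$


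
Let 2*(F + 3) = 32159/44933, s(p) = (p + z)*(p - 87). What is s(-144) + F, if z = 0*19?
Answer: 2989065185/89866 ≈ 33261.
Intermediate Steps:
z = 0
s(p) = p*(-87 + p) (s(p) = (p + 0)*(p - 87) = p*(-87 + p))
F = -237439/89866 (F = -3 + (32159/44933)/2 = -3 + (32159*(1/44933))/2 = -3 + (1/2)*(32159/44933) = -3 + 32159/89866 = -237439/89866 ≈ -2.6421)
s(-144) + F = -144*(-87 - 144) - 237439/89866 = -144*(-231) - 237439/89866 = 33264 - 237439/89866 = 2989065185/89866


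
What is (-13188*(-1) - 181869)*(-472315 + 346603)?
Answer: 21205225872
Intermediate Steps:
(-13188*(-1) - 181869)*(-472315 + 346603) = (13188 - 181869)*(-125712) = -168681*(-125712) = 21205225872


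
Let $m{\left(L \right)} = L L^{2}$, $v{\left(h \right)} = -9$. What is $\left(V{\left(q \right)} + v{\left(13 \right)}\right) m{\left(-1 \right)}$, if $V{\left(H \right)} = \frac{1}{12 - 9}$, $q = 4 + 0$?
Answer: $\frac{26}{3} \approx 8.6667$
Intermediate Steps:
$q = 4$
$V{\left(H \right)} = \frac{1}{3}$
$m{\left(L \right)} = L^{3}$
$\left(V{\left(q \right)} + v{\left(13 \right)}\right) m{\left(-1 \right)} = \left(\frac{1}{3} - 9\right) \left(-1\right)^{3} = \left(- \frac{26}{3}\right) \left(-1\right) = \frac{26}{3}$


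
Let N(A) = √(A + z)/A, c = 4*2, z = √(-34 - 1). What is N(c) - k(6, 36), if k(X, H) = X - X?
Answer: √(8 + I*√35)/8 ≈ 0.37448 + 0.12342*I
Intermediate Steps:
k(X, H) = 0
z = I*√35 (z = √(-35) = I*√35 ≈ 5.9161*I)
c = 8
N(A) = √(A + I*√35)/A
N(c) - k(6, 36) = √(8 + I*√35)/8 - 1*0 = √(8 + I*√35)/8 + 0 = √(8 + I*√35)/8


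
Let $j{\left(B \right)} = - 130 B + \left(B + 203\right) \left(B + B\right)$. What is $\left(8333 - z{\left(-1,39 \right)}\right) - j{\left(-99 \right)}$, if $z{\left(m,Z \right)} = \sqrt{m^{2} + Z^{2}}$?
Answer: $16055 - \sqrt{1522} \approx 16016.0$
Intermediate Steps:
$z{\left(m,Z \right)} = \sqrt{Z^{2} + m^{2}}$
$j{\left(B \right)} = - 130 B + 2 B \left(203 + B\right)$ ($j{\left(B \right)} = - 130 B + \left(203 + B\right) 2 B = - 130 B + 2 B \left(203 + B\right)$)
$\left(8333 - z{\left(-1,39 \right)}\right) - j{\left(-99 \right)} = \left(8333 - \sqrt{39^{2} + \left(-1\right)^{2}}\right) - 2 \left(-99\right) \left(138 - 99\right) = \left(8333 - \sqrt{1521 + 1}\right) - 2 \left(-99\right) 39 = \left(8333 - \sqrt{1522}\right) - -7722 = \left(8333 - \sqrt{1522}\right) + 7722 = 16055 - \sqrt{1522}$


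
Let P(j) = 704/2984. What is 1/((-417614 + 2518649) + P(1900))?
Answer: 373/783686143 ≈ 4.7596e-7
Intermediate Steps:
P(j) = 88/373 (P(j) = 704*(1/2984) = 88/373)
1/((-417614 + 2518649) + P(1900)) = 1/((-417614 + 2518649) + 88/373) = 1/(2101035 + 88/373) = 1/(783686143/373) = 373/783686143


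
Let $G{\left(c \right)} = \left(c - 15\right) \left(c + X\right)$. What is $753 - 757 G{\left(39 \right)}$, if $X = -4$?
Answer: $-635127$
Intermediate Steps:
$G{\left(c \right)} = \left(-15 + c\right) \left(-4 + c\right)$ ($G{\left(c \right)} = \left(c - 15\right) \left(c - 4\right) = \left(-15 + c\right) \left(-4 + c\right)$)
$753 - 757 G{\left(39 \right)} = 753 - 757 \left(60 + 39^{2} - 741\right) = 753 - 757 \left(60 + 1521 - 741\right) = 753 - 635880 = -635127$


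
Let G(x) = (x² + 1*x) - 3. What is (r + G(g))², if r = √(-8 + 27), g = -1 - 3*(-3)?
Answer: (69 + √19)² ≈ 5381.5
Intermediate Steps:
g = 8 (g = -1 + 9 = 8)
G(x) = -3 + x + x² (G(x) = (x² + x) - 3 = (x + x²) - 3 = -3 + x + x²)
r = √19 ≈ 4.3589
(r + G(g))² = (√19 + (-3 + 8 + 8²))² = (√19 + (-3 + 8 + 64))² = (√19 + 69)² = (69 + √19)²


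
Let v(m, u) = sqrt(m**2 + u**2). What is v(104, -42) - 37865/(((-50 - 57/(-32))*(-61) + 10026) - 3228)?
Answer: -1211680/311659 + 2*sqrt(3145) ≈ 108.27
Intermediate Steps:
v(104, -42) - 37865/(((-50 - 57/(-32))*(-61) + 10026) - 3228) = sqrt(104**2 + (-42)**2) - 37865/(((-50 - 57/(-32))*(-61) + 10026) - 3228) = sqrt(10816 + 1764) - 37865/(((-50 - 57*(-1/32))*(-61) + 10026) - 3228) = sqrt(12580) - 37865/(((-50 + 57/32)*(-61) + 10026) - 3228) = 2*sqrt(3145) - 37865/((-1543/32*(-61) + 10026) - 3228) = 2*sqrt(3145) - 37865/((94123/32 + 10026) - 3228) = 2*sqrt(3145) - 37865/(414955/32 - 3228) = 2*sqrt(3145) - 37865/311659/32 = 2*sqrt(3145) - 37865*32/311659 = 2*sqrt(3145) - 1211680/311659 = -1211680/311659 + 2*sqrt(3145)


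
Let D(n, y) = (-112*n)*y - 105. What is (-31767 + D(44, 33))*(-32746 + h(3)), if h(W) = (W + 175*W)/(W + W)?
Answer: 6351850368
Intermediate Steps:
h(W) = 88 (h(W) = (176*W)/((2*W)) = (176*W)*(1/(2*W)) = 88)
D(n, y) = -105 - 112*n*y (D(n, y) = -112*n*y - 105 = -105 - 112*n*y)
(-31767 + D(44, 33))*(-32746 + h(3)) = (-31767 + (-105 - 112*44*33))*(-32746 + 88) = (-31767 + (-105 - 162624))*(-32658) = (-31767 - 162729)*(-32658) = -194496*(-32658) = 6351850368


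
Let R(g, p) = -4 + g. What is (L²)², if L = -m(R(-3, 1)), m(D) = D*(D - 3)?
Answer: 24010000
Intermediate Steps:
m(D) = D*(-3 + D)
L = -70 (L = -(-4 - 3)*(-3 + (-4 - 3)) = -(-7)*(-3 - 7) = -(-7)*(-10) = -1*70 = -70)
(L²)² = ((-70)²)² = 4900² = 24010000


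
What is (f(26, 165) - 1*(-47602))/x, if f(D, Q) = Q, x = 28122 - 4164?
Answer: 47767/23958 ≈ 1.9938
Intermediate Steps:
x = 23958
(f(26, 165) - 1*(-47602))/x = (165 - 1*(-47602))/23958 = (165 + 47602)*(1/23958) = 47767*(1/23958) = 47767/23958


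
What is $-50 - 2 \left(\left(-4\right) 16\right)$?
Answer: $78$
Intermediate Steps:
$-50 - 2 \left(\left(-4\right) 16\right) = -50 - -128 = -50 + 128 = 78$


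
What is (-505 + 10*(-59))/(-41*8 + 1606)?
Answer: -365/426 ≈ -0.85681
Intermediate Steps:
(-505 + 10*(-59))/(-41*8 + 1606) = (-505 - 590)/(-328 + 1606) = -1095/1278 = -1095*1/1278 = -365/426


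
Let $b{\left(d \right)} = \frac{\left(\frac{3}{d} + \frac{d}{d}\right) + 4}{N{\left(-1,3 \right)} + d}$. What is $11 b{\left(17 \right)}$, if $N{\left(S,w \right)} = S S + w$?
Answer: $\frac{968}{357} \approx 2.7115$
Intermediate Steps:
$N{\left(S,w \right)} = w + S^{2}$ ($N{\left(S,w \right)} = S^{2} + w = w + S^{2}$)
$b{\left(d \right)} = \frac{5 + \frac{3}{d}}{4 + d}$ ($b{\left(d \right)} = \frac{\left(\frac{3}{d} + \frac{d}{d}\right) + 4}{\left(3 + \left(-1\right)^{2}\right) + d} = \frac{\left(\frac{3}{d} + 1\right) + 4}{\left(3 + 1\right) + d} = \frac{\left(1 + \frac{3}{d}\right) + 4}{4 + d} = \frac{5 + \frac{3}{d}}{4 + d}$)
$11 b{\left(17 \right)} = 11 \frac{3 + 5 \cdot 17}{17 \left(4 + 17\right)} = 11 \frac{3 + 85}{17 \cdot 21} = 11 \cdot \frac{1}{17} \cdot \frac{1}{21} \cdot 88 = 11 \cdot \frac{88}{357} = \frac{968}{357}$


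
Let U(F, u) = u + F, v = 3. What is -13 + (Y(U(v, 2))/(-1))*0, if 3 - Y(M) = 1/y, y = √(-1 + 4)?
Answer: -13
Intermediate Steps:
y = √3 ≈ 1.7320
U(F, u) = F + u
Y(M) = 3 - √3/3 (Y(M) = 3 - 1/(√3) = 3 - √3/3)
-13 + (Y(U(v, 2))/(-1))*0 = -13 + ((3 - √3/3)/(-1))*0 = -13 + ((3 - √3/3)*(-1))*0 = -13 + (-3 + √3/3)*0 = -13 + 0 = -13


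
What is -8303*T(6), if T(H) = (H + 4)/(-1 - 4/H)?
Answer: 49818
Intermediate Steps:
T(H) = (4 + H)/(-1 - 4/H)
-8303*T(6) = -(-8303)*6 = -8303*(-6) = 49818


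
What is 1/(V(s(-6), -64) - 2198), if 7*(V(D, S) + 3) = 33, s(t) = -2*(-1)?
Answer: -7/15374 ≈ -0.00045531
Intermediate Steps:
s(t) = 2
V(D, S) = 12/7 (V(D, S) = -3 + (1/7)*33 = -3 + 33/7 = 12/7)
1/(V(s(-6), -64) - 2198) = 1/(12/7 - 2198) = 1/(-15374/7) = -7/15374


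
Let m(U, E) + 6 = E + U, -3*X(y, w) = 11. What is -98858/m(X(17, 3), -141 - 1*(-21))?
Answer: 296574/389 ≈ 762.40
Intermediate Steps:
X(y, w) = -11/3 (X(y, w) = -⅓*11 = -11/3)
m(U, E) = -6 + E + U (m(U, E) = -6 + (E + U) = -6 + E + U)
-98858/m(X(17, 3), -141 - 1*(-21)) = -98858/(-6 + (-141 - 1*(-21)) - 11/3) = -98858/(-6 + (-141 + 21) - 11/3) = -98858/(-6 - 120 - 11/3) = -98858/(-389/3) = -98858*(-3/389) = 296574/389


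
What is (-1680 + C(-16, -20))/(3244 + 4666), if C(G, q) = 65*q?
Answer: -298/791 ≈ -0.37674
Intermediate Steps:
(-1680 + C(-16, -20))/(3244 + 4666) = (-1680 + 65*(-20))/(3244 + 4666) = (-1680 - 1300)/7910 = -2980*1/7910 = -298/791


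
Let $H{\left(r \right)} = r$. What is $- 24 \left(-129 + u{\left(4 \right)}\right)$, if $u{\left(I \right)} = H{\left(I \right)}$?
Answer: $3000$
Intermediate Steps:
$u{\left(I \right)} = I$
$- 24 \left(-129 + u{\left(4 \right)}\right) = - 24 \left(-129 + 4\right) = \left(-24\right) \left(-125\right) = 3000$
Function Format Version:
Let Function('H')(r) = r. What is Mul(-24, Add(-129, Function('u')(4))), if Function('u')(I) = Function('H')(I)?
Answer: 3000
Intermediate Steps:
Function('u')(I) = I
Mul(-24, Add(-129, Function('u')(4))) = Mul(-24, Add(-129, 4)) = Mul(-24, -125) = 3000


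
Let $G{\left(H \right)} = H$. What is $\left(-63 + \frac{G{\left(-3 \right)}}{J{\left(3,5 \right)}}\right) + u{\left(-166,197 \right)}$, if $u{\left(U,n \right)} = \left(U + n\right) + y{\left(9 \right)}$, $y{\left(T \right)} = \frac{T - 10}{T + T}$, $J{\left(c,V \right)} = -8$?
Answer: $- \frac{2281}{72} \approx -31.681$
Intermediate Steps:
$y{\left(T \right)} = \frac{-10 + T}{2 T}$
$u{\left(U,n \right)} = - \frac{1}{18} + U + n$ ($u{\left(U,n \right)} = \left(U + n\right) + \frac{-10 + 9}{2 \cdot 9} = \left(U + n\right) + \frac{1}{2} \cdot \frac{1}{9} \left(-1\right) = \left(U + n\right) - \frac{1}{18} = - \frac{1}{18} + U + n$)
$\left(-63 + \frac{G{\left(-3 \right)}}{J{\left(3,5 \right)}}\right) + u{\left(-166,197 \right)} = \left(-63 + \frac{1}{-8} \left(-3\right)\right) - - \frac{557}{18} = \left(-63 - - \frac{3}{8}\right) + \frac{557}{18} = \left(-63 + \frac{3}{8}\right) + \frac{557}{18} = - \frac{501}{8} + \frac{557}{18} = - \frac{2281}{72}$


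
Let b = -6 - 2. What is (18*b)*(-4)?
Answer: 576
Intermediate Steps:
b = -8
(18*b)*(-4) = (18*(-8))*(-4) = -144*(-4) = 576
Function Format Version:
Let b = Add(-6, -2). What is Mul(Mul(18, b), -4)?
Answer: 576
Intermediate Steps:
b = -8
Mul(Mul(18, b), -4) = Mul(Mul(18, -8), -4) = Mul(-144, -4) = 576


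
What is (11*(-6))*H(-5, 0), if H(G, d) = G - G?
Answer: 0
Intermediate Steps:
H(G, d) = 0
(11*(-6))*H(-5, 0) = (11*(-6))*0 = -66*0 = 0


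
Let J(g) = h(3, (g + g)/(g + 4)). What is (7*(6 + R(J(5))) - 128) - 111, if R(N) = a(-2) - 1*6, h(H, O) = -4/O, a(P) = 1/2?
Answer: -471/2 ≈ -235.50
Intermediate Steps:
a(P) = ½
J(g) = -2*(4 + g)/g (J(g) = -4*(g + 4)/(g + g) = -4*(4 + g)/(2*g) = -2*(4 + g)/g)
R(N) = -11/2 (R(N) = ½ - 1*6 = ½ - 6 = -11/2)
(7*(6 + R(J(5))) - 128) - 111 = (7*(6 - 11/2) - 128) - 111 = (7*(½) - 128) - 111 = (7/2 - 128) - 111 = -249/2 - 111 = -471/2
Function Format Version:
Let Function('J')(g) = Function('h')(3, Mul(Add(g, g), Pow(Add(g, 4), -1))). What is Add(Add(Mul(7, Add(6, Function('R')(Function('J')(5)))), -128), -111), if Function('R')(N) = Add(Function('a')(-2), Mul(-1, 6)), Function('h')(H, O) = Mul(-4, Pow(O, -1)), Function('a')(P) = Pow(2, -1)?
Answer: Rational(-471, 2) ≈ -235.50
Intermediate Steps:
Function('a')(P) = Rational(1, 2)
Function('J')(g) = Mul(-2, Pow(g, -1), Add(4, g)) (Function('J')(g) = Mul(-4, Pow(Mul(Add(g, g), Pow(Add(g, 4), -1)), -1)) = Mul(-4, Pow(Mul(Mul(2, g), Pow(Add(4, g), -1)), -1)) = Mul(-4, Pow(Mul(2, g, Pow(Add(4, g), -1)), -1)) = Mul(-4, Mul(Rational(1, 2), Pow(g, -1), Add(4, g))) = Mul(-2, Pow(g, -1), Add(4, g)))
Function('R')(N) = Rational(-11, 2) (Function('R')(N) = Add(Rational(1, 2), Mul(-1, 6)) = Add(Rational(1, 2), -6) = Rational(-11, 2))
Add(Add(Mul(7, Add(6, Function('R')(Function('J')(5)))), -128), -111) = Add(Add(Mul(7, Add(6, Rational(-11, 2))), -128), -111) = Add(Add(Mul(7, Rational(1, 2)), -128), -111) = Add(Add(Rational(7, 2), -128), -111) = Add(Rational(-249, 2), -111) = Rational(-471, 2)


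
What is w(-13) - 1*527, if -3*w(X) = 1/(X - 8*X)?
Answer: -143872/273 ≈ -527.00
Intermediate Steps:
w(X) = 1/(21*X) (w(X) = -1/(3*(X - 8*X)) = -(-1/(7*X))/3 = -(-1)/(21*X) = 1/(21*X))
w(-13) - 1*527 = (1/21)/(-13) - 1*527 = (1/21)*(-1/13) - 527 = -1/273 - 527 = -143872/273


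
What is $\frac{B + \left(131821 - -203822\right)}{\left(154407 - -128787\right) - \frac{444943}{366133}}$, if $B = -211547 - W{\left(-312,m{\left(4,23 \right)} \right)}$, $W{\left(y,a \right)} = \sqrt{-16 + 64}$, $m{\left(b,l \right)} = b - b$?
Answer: $\frac{45435640768}{103686223859} - \frac{1464532 \sqrt{3}}{103686223859} \approx 0.43818$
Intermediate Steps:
$m{\left(b,l \right)} = 0$
$W{\left(y,a \right)} = 4 \sqrt{3}$ ($W{\left(y,a \right)} = \sqrt{48} = 4 \sqrt{3}$)
$B = -211547 - 4 \sqrt{3} \approx -2.1155 \cdot 10^{5}$
$\frac{B + \left(131821 - -203822\right)}{\left(154407 - -128787\right) - \frac{444943}{366133}} = \frac{\left(-211547 - 4 \sqrt{3}\right) + \left(131821 - -203822\right)}{\left(154407 - -128787\right) - \frac{444943}{366133}} = \frac{\left(-211547 - 4 \sqrt{3}\right) + \left(131821 + 203822\right)}{\left(154407 + 128787\right) - \frac{444943}{366133}} = \frac{\left(-211547 - 4 \sqrt{3}\right) + 335643}{283194 - \frac{444943}{366133}} = \frac{124096 - 4 \sqrt{3}}{\frac{103686223859}{366133}} = \left(124096 - 4 \sqrt{3}\right) \frac{366133}{103686223859} = \frac{45435640768}{103686223859} - \frac{1464532 \sqrt{3}}{103686223859}$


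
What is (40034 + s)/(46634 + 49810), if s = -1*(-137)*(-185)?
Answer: 14689/96444 ≈ 0.15231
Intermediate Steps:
s = -25345 (s = 137*(-185) = -25345)
(40034 + s)/(46634 + 49810) = (40034 - 25345)/(46634 + 49810) = 14689/96444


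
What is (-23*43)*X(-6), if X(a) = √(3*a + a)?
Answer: -1978*I*√6 ≈ -4845.1*I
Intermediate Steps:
X(a) = 2*√a (X(a) = √(4*a) = 2*√a)
(-23*43)*X(-6) = (-23*43)*(2*√(-6)) = -1978*I*√6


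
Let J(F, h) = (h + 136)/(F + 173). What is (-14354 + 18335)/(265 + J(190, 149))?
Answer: 160567/10720 ≈ 14.978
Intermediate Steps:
J(F, h) = (136 + h)/(173 + F)
(-14354 + 18335)/(265 + J(190, 149)) = (-14354 + 18335)/(265 + (136 + 149)/(173 + 190)) = 3981/(265 + 285/363) = 3981/(265 + (1/363)*285) = 3981/(265 + 95/121) = 3981/(32160/121) = 3981*(121/32160) = 160567/10720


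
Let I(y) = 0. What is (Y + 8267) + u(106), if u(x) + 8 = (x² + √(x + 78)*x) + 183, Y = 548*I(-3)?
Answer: 19678 + 212*√46 ≈ 21116.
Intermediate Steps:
Y = 0 (Y = 548*0 = 0)
u(x) = 175 + x² + x*√(78 + x) (u(x) = -8 + ((x² + √(x + 78)*x) + 183) = -8 + ((x² + √(78 + x)*x) + 183) = -8 + ((x² + x*√(78 + x)) + 183) = -8 + (183 + x² + x*√(78 + x)) = 175 + x² + x*√(78 + x))
(Y + 8267) + u(106) = (0 + 8267) + (175 + 106² + 106*√(78 + 106)) = 8267 + (175 + 11236 + 106*√184) = 8267 + (175 + 11236 + 106*(2*√46)) = 8267 + (175 + 11236 + 212*√46) = 8267 + (11411 + 212*√46) = 19678 + 212*√46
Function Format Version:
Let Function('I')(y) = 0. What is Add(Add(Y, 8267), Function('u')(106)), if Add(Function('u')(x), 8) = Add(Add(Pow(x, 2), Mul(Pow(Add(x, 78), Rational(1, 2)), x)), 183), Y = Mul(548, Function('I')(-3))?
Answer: Add(19678, Mul(212, Pow(46, Rational(1, 2)))) ≈ 21116.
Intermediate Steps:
Y = 0 (Y = Mul(548, 0) = 0)
Function('u')(x) = Add(175, Pow(x, 2), Mul(x, Pow(Add(78, x), Rational(1, 2)))) (Function('u')(x) = Add(-8, Add(Add(Pow(x, 2), Mul(Pow(Add(x, 78), Rational(1, 2)), x)), 183)) = Add(-8, Add(Add(Pow(x, 2), Mul(Pow(Add(78, x), Rational(1, 2)), x)), 183)) = Add(-8, Add(Add(Pow(x, 2), Mul(x, Pow(Add(78, x), Rational(1, 2)))), 183)) = Add(-8, Add(183, Pow(x, 2), Mul(x, Pow(Add(78, x), Rational(1, 2))))) = Add(175, Pow(x, 2), Mul(x, Pow(Add(78, x), Rational(1, 2)))))
Add(Add(Y, 8267), Function('u')(106)) = Add(Add(0, 8267), Add(175, Pow(106, 2), Mul(106, Pow(Add(78, 106), Rational(1, 2))))) = Add(8267, Add(175, 11236, Mul(106, Pow(184, Rational(1, 2))))) = Add(8267, Add(175, 11236, Mul(106, Mul(2, Pow(46, Rational(1, 2)))))) = Add(8267, Add(175, 11236, Mul(212, Pow(46, Rational(1, 2))))) = Add(8267, Add(11411, Mul(212, Pow(46, Rational(1, 2))))) = Add(19678, Mul(212, Pow(46, Rational(1, 2))))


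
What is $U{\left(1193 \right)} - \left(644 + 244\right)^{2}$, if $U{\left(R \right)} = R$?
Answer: $-787351$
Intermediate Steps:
$U{\left(1193 \right)} - \left(644 + 244\right)^{2} = 1193 - \left(644 + 244\right)^{2} = 1193 - 888^{2} = 1193 - 788544 = -787351$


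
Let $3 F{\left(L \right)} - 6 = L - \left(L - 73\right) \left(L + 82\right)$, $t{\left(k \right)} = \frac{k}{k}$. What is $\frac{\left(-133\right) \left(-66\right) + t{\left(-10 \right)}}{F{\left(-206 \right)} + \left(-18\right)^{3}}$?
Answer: $- \frac{26337}{52292} \approx -0.50365$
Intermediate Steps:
$t{\left(k \right)} = 1$
$F{\left(L \right)} = 2 + \frac{L}{3} - \frac{\left(-73 + L\right) \left(82 + L\right)}{3}$ ($F{\left(L \right)} = 2 + \frac{L - \left(L - 73\right) \left(L + 82\right)}{3} = 2 + \frac{L - \left(-73 + L\right) \left(82 + L\right)}{3} = 2 + \left(\frac{L}{3} - \frac{\left(-73 + L\right) \left(82 + L\right)}{3}\right) = 2 + \frac{L}{3} - \frac{\left(-73 + L\right) \left(82 + L\right)}{3}$)
$\frac{\left(-133\right) \left(-66\right) + t{\left(-10 \right)}}{F{\left(-206 \right)} + \left(-18\right)^{3}} = \frac{\left(-133\right) \left(-66\right) + 1}{\left(\frac{5992}{3} - - \frac{1648}{3} - \frac{\left(-206\right)^{2}}{3}\right) + \left(-18\right)^{3}} = \frac{8778 + 1}{\left(\frac{5992}{3} + \frac{1648}{3} - \frac{42436}{3}\right) - 5832} = \frac{8779}{\left(\frac{5992}{3} + \frac{1648}{3} - \frac{42436}{3}\right) - 5832} = \frac{8779}{- \frac{34796}{3} - 5832} = \frac{8779}{- \frac{52292}{3}} = 8779 \left(- \frac{3}{52292}\right) = - \frac{26337}{52292}$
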